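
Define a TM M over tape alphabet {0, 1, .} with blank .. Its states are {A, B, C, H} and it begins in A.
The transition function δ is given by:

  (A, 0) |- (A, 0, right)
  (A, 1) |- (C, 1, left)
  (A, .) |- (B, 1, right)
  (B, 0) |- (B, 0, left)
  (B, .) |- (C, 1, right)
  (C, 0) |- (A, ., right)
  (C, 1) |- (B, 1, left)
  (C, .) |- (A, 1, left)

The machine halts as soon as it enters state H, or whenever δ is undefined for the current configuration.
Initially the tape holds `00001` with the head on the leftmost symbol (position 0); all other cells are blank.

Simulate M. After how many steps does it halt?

A | .[0]0001   read 0 → write 0, move right, go to A
A | .0[0]001   read 0 → write 0, move right, go to A
A | .00[0]01   read 0 → write 0, move right, go to A
A | .000[0]1   read 0 → write 0, move right, go to A
A | .0000[1]   read 1 → write 1, move left, go to C
C | .000[0]1   read 0 → write ., move right, go to A
A | .000.[1]   read 1 → write 1, move left, go to C
C | .000[.]1   read . → write 1, move left, go to A
A | .00[0]11   read 0 → write 0, move right, go to A
A | .000[1]1   read 1 → write 1, move left, go to C
C | .00[0]11   read 0 → write ., move right, go to A
A | .00.[1]1   read 1 → write 1, move left, go to C
C | .00[.]11   read . → write 1, move left, go to A
A | .0[0]111   read 0 → write 0, move right, go to A
A | .00[1]11   read 1 → write 1, move left, go to C
C | .0[0]111   read 0 → write ., move right, go to A
A | .0.[1]11   read 1 → write 1, move left, go to C
C | .0[.]111   read . → write 1, move left, go to A
A | .[0]1111   read 0 → write 0, move right, go to A
A | .0[1]111   read 1 → write 1, move left, go to C
C | .[0]1111   read 0 → write ., move right, go to A
A | ..[1]111   read 1 → write 1, move left, go to C
C | .[.]1111   read . → write 1, move left, go to A
A | [.]11111   read . → write 1, move right, go to B
B | 1[1]1111
M halts after 24 transitions.

24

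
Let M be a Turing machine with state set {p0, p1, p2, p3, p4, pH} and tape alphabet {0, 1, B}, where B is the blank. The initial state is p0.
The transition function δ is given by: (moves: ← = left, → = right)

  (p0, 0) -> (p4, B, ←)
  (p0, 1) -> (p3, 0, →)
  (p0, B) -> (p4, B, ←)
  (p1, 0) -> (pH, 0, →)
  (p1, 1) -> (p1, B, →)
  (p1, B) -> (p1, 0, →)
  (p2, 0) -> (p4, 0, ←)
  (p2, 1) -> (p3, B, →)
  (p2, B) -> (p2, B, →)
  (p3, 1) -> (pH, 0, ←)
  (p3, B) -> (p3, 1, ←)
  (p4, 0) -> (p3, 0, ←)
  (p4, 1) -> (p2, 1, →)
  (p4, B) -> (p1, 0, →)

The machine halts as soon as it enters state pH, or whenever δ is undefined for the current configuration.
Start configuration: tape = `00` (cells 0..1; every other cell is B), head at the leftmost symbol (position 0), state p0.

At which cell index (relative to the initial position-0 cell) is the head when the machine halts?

2

state=p0 head=0 tape=B[0]0B   (p0,0)→(p4,B,←)
state=p4 head=-1 tape=[B]B0B   (p4,B)→(p1,0,→)
state=p1 head=0 tape=0[B]0B   (p1,B)→(p1,0,→)
state=p1 head=1 tape=00[0]B   (p1,0)→(pH,0,→)
state=pH head=2 tape=000[B]
At halt the head is at cell 2.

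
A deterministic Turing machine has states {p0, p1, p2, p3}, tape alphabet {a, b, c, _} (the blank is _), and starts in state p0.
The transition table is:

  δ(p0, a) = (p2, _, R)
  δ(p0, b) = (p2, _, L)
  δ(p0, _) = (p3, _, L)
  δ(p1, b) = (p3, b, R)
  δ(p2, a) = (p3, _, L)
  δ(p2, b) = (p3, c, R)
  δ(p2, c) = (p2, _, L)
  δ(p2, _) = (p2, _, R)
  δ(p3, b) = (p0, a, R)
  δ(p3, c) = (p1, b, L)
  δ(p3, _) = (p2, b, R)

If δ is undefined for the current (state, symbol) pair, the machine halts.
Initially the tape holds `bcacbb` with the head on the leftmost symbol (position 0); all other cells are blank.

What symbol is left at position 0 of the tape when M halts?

_

state=p0 head=0 tape=_[b]cacbb_   (p0,b)→(p2,_,L)
state=p2 head=-1 tape=[_]_cacbb_   (p2,_)→(p2,_,R)
state=p2 head=0 tape=_[_]cacbb_   (p2,_)→(p2,_,R)
state=p2 head=1 tape=__[c]acbb_   (p2,c)→(p2,_,L)
state=p2 head=0 tape=_[_]_acbb_   (p2,_)→(p2,_,R)
state=p2 head=1 tape=__[_]acbb_   (p2,_)→(p2,_,R)
state=p2 head=2 tape=___[a]cbb_   (p2,a)→(p3,_,L)
state=p3 head=1 tape=__[_]_cbb_   (p3,_)→(p2,b,R)
state=p2 head=2 tape=__b[_]cbb_   (p2,_)→(p2,_,R)
state=p2 head=3 tape=__b_[c]bb_   (p2,c)→(p2,_,L)
state=p2 head=2 tape=__b[_]_bb_   (p2,_)→(p2,_,R)
state=p2 head=3 tape=__b_[_]bb_   (p2,_)→(p2,_,R)
state=p2 head=4 tape=__b__[b]b_   (p2,b)→(p3,c,R)
state=p3 head=5 tape=__b__c[b]_   (p3,b)→(p0,a,R)
state=p0 head=6 tape=__b__ca[_]   (p0,_)→(p3,_,L)
state=p3 head=5 tape=__b__c[a]_
Cell 0 holds _ when M halts.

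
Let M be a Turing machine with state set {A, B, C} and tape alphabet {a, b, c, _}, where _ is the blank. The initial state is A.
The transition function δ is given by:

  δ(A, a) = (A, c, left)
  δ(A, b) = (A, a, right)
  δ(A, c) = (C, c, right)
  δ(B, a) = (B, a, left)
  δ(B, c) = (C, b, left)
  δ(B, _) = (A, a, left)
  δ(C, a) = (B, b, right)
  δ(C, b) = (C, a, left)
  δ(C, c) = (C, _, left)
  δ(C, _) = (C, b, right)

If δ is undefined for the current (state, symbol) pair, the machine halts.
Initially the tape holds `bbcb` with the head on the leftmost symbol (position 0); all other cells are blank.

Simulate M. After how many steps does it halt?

11

A | _[b]bcb   read b → write a, move right, go to A
A | _a[b]cb   read b → write a, move right, go to A
A | _aa[c]b   read c → write c, move right, go to C
C | _aac[b]   read b → write a, move left, go to C
C | _aa[c]a   read c → write _, move left, go to C
C | _a[a]_a   read a → write b, move right, go to B
B | _ab[_]a   read _ → write a, move left, go to A
A | _a[b]aa   read b → write a, move right, go to A
A | _aa[a]a   read a → write c, move left, go to A
A | _a[a]ca   read a → write c, move left, go to A
A | _[a]cca   read a → write c, move left, go to A
A | [_]ccca
M halts after 11 transitions.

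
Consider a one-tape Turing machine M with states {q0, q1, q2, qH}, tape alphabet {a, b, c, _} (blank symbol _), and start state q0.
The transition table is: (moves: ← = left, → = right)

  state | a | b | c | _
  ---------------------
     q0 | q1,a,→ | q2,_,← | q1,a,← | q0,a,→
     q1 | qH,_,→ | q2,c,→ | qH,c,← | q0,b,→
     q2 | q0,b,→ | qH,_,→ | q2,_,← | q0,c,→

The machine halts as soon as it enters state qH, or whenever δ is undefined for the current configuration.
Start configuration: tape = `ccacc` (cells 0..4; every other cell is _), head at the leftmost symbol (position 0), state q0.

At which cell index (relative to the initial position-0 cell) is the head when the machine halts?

0

state=q0 head=0 tape=_[c]cacc   (q0,c)→(q1,a,←)
state=q1 head=-1 tape=[_]acacc   (q1,_)→(q0,b,→)
state=q0 head=0 tape=b[a]cacc   (q0,a)→(q1,a,→)
state=q1 head=1 tape=ba[c]acc   (q1,c)→(qH,c,←)
state=qH head=0 tape=b[a]cacc
At halt the head is at cell 0.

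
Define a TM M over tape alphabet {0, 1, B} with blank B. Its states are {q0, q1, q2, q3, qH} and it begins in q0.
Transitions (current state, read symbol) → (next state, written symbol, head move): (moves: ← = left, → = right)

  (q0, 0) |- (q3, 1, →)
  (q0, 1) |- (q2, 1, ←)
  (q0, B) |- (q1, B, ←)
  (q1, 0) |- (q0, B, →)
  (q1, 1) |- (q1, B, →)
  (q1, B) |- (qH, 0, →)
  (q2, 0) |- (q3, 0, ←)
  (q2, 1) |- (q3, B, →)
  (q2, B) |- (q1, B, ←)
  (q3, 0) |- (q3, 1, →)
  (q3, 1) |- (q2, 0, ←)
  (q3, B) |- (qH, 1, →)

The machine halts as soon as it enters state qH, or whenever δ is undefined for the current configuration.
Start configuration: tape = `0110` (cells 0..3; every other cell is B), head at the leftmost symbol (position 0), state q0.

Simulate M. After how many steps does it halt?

q0 | [0]110BB   read 0 → write 1, move →, go to q3
q3 | 1[1]10BB   read 1 → write 0, move ←, go to q2
q2 | [1]010BB   read 1 → write B, move →, go to q3
q3 | B[0]10BB   read 0 → write 1, move →, go to q3
q3 | B1[1]0BB   read 1 → write 0, move ←, go to q2
q2 | B[1]00BB   read 1 → write B, move →, go to q3
q3 | BB[0]0BB   read 0 → write 1, move →, go to q3
q3 | BB1[0]BB   read 0 → write 1, move →, go to q3
q3 | BB11[B]B   read B → write 1, move →, go to qH
qH | BB111[B]
M halts after 9 transitions.

9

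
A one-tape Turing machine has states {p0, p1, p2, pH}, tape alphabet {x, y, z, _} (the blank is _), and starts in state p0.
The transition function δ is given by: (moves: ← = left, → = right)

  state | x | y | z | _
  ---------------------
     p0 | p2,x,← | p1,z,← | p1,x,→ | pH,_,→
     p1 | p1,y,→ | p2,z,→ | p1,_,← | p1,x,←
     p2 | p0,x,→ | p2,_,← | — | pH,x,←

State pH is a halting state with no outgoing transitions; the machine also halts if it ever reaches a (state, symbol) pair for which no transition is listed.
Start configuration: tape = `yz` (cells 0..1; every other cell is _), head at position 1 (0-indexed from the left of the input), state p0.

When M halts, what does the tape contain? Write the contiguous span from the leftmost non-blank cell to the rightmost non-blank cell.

p0 | y[z]____   read z → write x, move →, go to p1
p1 | yx[_]___   read _ → write x, move ←, go to p1
p1 | y[x]x___   read x → write y, move →, go to p1
p1 | yy[x]___   read x → write y, move →, go to p1
p1 | yyy[_]__   read _ → write x, move ←, go to p1
p1 | yy[y]x__   read y → write z, move →, go to p2
p2 | yyz[x]__   read x → write x, move →, go to p0
p0 | yyzx[_]_   read _ → write _, move →, go to pH
pH | yyzx_[_]
The non-blank tape span at halt is yyzx.

yyzx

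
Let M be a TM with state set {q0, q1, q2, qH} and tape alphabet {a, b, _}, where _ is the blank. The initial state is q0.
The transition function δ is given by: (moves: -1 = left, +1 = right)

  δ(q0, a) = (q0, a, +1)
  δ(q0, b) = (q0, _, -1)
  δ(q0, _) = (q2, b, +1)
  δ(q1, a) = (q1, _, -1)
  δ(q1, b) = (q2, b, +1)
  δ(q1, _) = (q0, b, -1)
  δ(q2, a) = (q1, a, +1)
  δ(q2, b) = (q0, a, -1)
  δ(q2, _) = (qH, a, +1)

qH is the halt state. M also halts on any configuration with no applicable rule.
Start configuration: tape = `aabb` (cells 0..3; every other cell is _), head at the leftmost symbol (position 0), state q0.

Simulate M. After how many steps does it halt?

state=q0 head=0 tape=[a]abb___   (q0,a)→(q0,a,+1)
state=q0 head=1 tape=a[a]bb___   (q0,a)→(q0,a,+1)
state=q0 head=2 tape=aa[b]b___   (q0,b)→(q0,_,-1)
state=q0 head=1 tape=a[a]_b___   (q0,a)→(q0,a,+1)
state=q0 head=2 tape=aa[_]b___   (q0,_)→(q2,b,+1)
state=q2 head=3 tape=aab[b]___   (q2,b)→(q0,a,-1)
state=q0 head=2 tape=aa[b]a___   (q0,b)→(q0,_,-1)
state=q0 head=1 tape=a[a]_a___   (q0,a)→(q0,a,+1)
state=q0 head=2 tape=aa[_]a___   (q0,_)→(q2,b,+1)
state=q2 head=3 tape=aab[a]___   (q2,a)→(q1,a,+1)
state=q1 head=4 tape=aaba[_]__   (q1,_)→(q0,b,-1)
state=q0 head=3 tape=aab[a]b__   (q0,a)→(q0,a,+1)
state=q0 head=4 tape=aaba[b]__   (q0,b)→(q0,_,-1)
state=q0 head=3 tape=aab[a]___   (q0,a)→(q0,a,+1)
state=q0 head=4 tape=aaba[_]__   (q0,_)→(q2,b,+1)
state=q2 head=5 tape=aabab[_]_   (q2,_)→(qH,a,+1)
state=qH head=6 tape=aababa[_]
M halts after 16 transitions.

16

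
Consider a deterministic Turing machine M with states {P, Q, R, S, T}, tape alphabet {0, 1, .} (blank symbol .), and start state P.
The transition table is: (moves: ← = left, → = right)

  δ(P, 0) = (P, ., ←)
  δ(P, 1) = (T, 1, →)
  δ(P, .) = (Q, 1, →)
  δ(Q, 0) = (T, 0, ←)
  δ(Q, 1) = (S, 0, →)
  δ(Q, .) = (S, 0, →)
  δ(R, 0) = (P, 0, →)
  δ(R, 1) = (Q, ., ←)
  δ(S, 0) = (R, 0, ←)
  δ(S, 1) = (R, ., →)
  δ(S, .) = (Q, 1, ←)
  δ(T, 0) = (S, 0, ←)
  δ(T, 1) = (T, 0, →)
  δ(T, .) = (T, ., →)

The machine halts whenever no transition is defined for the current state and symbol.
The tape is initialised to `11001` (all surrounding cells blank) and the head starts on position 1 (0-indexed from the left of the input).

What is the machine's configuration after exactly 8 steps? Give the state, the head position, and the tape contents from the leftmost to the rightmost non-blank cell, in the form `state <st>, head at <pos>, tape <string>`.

state S, head at 3, tape 110.1

P | 1[1]001   read 1 → write 1, move →, go to T
T | 11[0]01   read 0 → write 0, move ←, go to S
S | 1[1]001   read 1 → write ., move →, go to R
R | 1.[0]01   read 0 → write 0, move →, go to P
P | 1.0[0]1   read 0 → write ., move ←, go to P
P | 1.[0].1   read 0 → write ., move ←, go to P
P | 1[.]..1   read . → write 1, move →, go to Q
Q | 11[.].1   read . → write 0, move →, go to S
S | 110[.]1
After 8 steps: state S, head at 3, tape 110.1.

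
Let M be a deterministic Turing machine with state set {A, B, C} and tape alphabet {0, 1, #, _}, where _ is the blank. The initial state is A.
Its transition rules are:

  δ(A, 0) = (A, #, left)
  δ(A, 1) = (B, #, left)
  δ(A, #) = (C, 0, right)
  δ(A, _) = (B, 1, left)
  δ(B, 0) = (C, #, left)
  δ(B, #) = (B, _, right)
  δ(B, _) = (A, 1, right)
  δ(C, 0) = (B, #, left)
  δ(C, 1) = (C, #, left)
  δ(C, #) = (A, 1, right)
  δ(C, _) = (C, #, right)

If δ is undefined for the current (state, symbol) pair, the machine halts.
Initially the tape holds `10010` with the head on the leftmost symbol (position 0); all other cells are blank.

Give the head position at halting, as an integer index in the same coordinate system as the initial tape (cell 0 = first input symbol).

A | __[1]0010   read 1 → write #, move left, go to B
B | _[_]#0010   read _ → write 1, move right, go to A
A | _1[#]0010   read # → write 0, move right, go to C
C | _10[0]010   read 0 → write #, move left, go to B
B | _1[0]#010   read 0 → write #, move left, go to C
C | _[1]##010   read 1 → write #, move left, go to C
C | [_]###010   read _ → write #, move right, go to C
C | #[#]##010   read # → write 1, move right, go to A
A | #1[#]#010   read # → write 0, move right, go to C
C | #10[#]010   read # → write 1, move right, go to A
A | #101[0]10   read 0 → write #, move left, go to A
A | #10[1]#10   read 1 → write #, move left, go to B
B | #1[0]##10   read 0 → write #, move left, go to C
C | #[1]###10   read 1 → write #, move left, go to C
C | [#]####10   read # → write 1, move right, go to A
A | 1[#]###10   read # → write 0, move right, go to C
C | 10[#]##10   read # → write 1, move right, go to A
A | 101[#]#10   read # → write 0, move right, go to C
C | 1010[#]10   read # → write 1, move right, go to A
A | 10101[1]0   read 1 → write #, move left, go to B
B | 1010[1]#0
At halt the head is at cell 2.

2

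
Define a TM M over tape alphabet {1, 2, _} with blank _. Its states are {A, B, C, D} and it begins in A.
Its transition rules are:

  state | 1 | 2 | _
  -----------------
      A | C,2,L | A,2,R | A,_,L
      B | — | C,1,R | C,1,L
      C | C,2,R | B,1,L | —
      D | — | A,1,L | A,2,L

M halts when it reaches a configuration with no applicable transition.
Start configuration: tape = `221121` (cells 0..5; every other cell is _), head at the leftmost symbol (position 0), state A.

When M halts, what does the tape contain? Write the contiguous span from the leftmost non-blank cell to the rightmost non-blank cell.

112122

state=A head=0 tape=[2]21121_   (A,2)→(A,2,R)
state=A head=1 tape=2[2]1121_   (A,2)→(A,2,R)
state=A head=2 tape=22[1]121_   (A,1)→(C,2,L)
state=C head=1 tape=2[2]2121_   (C,2)→(B,1,L)
state=B head=0 tape=[2]12121_   (B,2)→(C,1,R)
state=C head=1 tape=1[1]2121_   (C,1)→(C,2,R)
state=C head=2 tape=12[2]121_   (C,2)→(B,1,L)
state=B head=1 tape=1[2]1121_   (B,2)→(C,1,R)
state=C head=2 tape=11[1]121_   (C,1)→(C,2,R)
state=C head=3 tape=112[1]21_   (C,1)→(C,2,R)
state=C head=4 tape=1122[2]1_   (C,2)→(B,1,L)
state=B head=3 tape=112[2]11_   (B,2)→(C,1,R)
state=C head=4 tape=1121[1]1_   (C,1)→(C,2,R)
state=C head=5 tape=11212[1]_   (C,1)→(C,2,R)
state=C head=6 tape=112122[_]
The non-blank tape span at halt is 112122.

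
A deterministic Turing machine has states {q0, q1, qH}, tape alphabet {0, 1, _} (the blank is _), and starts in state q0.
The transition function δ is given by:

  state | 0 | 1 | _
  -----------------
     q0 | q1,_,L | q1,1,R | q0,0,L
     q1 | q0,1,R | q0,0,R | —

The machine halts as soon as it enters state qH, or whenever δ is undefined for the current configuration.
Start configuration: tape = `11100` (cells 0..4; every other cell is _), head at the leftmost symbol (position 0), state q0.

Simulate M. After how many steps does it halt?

state=q0 head=0 tape=_[1]1100   (q0,1)→(q1,1,R)
state=q1 head=1 tape=_1[1]100   (q1,1)→(q0,0,R)
state=q0 head=2 tape=_10[1]00   (q0,1)→(q1,1,R)
state=q1 head=3 tape=_101[0]0   (q1,0)→(q0,1,R)
state=q0 head=4 tape=_1011[0]   (q0,0)→(q1,_,L)
state=q1 head=3 tape=_101[1]_   (q1,1)→(q0,0,R)
state=q0 head=4 tape=_1010[_]   (q0,_)→(q0,0,L)
state=q0 head=3 tape=_101[0]0   (q0,0)→(q1,_,L)
state=q1 head=2 tape=_10[1]_0   (q1,1)→(q0,0,R)
state=q0 head=3 tape=_100[_]0   (q0,_)→(q0,0,L)
state=q0 head=2 tape=_10[0]00   (q0,0)→(q1,_,L)
state=q1 head=1 tape=_1[0]_00   (q1,0)→(q0,1,R)
state=q0 head=2 tape=_11[_]00   (q0,_)→(q0,0,L)
state=q0 head=1 tape=_1[1]000   (q0,1)→(q1,1,R)
state=q1 head=2 tape=_11[0]00   (q1,0)→(q0,1,R)
state=q0 head=3 tape=_111[0]0   (q0,0)→(q1,_,L)
state=q1 head=2 tape=_11[1]_0   (q1,1)→(q0,0,R)
state=q0 head=3 tape=_110[_]0   (q0,_)→(q0,0,L)
state=q0 head=2 tape=_11[0]00   (q0,0)→(q1,_,L)
state=q1 head=1 tape=_1[1]_00   (q1,1)→(q0,0,R)
state=q0 head=2 tape=_10[_]00   (q0,_)→(q0,0,L)
state=q0 head=1 tape=_1[0]000   (q0,0)→(q1,_,L)
state=q1 head=0 tape=_[1]_000   (q1,1)→(q0,0,R)
state=q0 head=1 tape=_0[_]000   (q0,_)→(q0,0,L)
state=q0 head=0 tape=_[0]0000   (q0,0)→(q1,_,L)
state=q1 head=-1 tape=[_]_0000
M halts after 25 transitions.

25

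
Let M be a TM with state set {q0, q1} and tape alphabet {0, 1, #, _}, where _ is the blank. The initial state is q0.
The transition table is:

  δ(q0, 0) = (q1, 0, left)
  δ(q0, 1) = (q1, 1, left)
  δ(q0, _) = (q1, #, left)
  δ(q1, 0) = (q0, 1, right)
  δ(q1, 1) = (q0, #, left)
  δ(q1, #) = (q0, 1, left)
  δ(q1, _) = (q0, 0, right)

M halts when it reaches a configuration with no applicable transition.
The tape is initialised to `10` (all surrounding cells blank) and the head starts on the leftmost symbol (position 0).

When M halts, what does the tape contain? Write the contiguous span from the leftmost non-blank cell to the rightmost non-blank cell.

q0 | ___[1]0   read 1 → write 1, move left, go to q1
q1 | __[_]10   read _ → write 0, move right, go to q0
q0 | __0[1]0   read 1 → write 1, move left, go to q1
q1 | __[0]10   read 0 → write 1, move right, go to q0
q0 | __1[1]0   read 1 → write 1, move left, go to q1
q1 | __[1]10   read 1 → write #, move left, go to q0
q0 | _[_]#10   read _ → write #, move left, go to q1
q1 | [_]##10   read _ → write 0, move right, go to q0
q0 | 0[#]#10
The non-blank tape span at halt is 0##10.

0##10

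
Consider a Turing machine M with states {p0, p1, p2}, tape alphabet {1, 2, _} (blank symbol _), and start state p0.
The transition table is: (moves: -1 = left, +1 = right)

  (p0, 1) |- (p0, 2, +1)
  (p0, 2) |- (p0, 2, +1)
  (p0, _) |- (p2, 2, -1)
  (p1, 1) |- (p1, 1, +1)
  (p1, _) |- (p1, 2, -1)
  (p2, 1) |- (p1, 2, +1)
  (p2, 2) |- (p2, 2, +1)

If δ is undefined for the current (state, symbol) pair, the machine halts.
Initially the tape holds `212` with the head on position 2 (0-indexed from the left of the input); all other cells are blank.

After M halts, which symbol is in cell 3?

2

p0 | 21[2]__   read 2 → write 2, move +1, go to p0
p0 | 212[_]_   read _ → write 2, move -1, go to p2
p2 | 21[2]2_   read 2 → write 2, move +1, go to p2
p2 | 212[2]_   read 2 → write 2, move +1, go to p2
p2 | 2122[_]
Cell 3 holds 2 when M halts.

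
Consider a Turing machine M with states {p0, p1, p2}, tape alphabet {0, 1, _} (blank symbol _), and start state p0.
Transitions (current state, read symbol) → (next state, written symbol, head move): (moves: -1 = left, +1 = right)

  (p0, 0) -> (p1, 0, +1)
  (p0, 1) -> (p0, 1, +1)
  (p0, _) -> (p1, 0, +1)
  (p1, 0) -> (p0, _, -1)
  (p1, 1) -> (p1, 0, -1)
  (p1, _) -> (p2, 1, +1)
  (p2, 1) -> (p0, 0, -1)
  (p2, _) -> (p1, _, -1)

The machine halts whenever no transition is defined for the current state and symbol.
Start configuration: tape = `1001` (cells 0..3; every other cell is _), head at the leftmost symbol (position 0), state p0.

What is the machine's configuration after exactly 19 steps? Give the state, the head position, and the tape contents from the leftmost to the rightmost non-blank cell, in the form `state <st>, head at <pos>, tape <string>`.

p0 | [1]001__   read 1 → write 1, move +1, go to p0
p0 | 1[0]01__   read 0 → write 0, move +1, go to p1
p1 | 10[0]1__   read 0 → write _, move -1, go to p0
p0 | 1[0]_1__   read 0 → write 0, move +1, go to p1
p1 | 10[_]1__   read _ → write 1, move +1, go to p2
p2 | 101[1]__   read 1 → write 0, move -1, go to p0
p0 | 10[1]0__   read 1 → write 1, move +1, go to p0
p0 | 101[0]__   read 0 → write 0, move +1, go to p1
p1 | 1010[_]_   read _ → write 1, move +1, go to p2
p2 | 10101[_]   read _ → write _, move -1, go to p1
p1 | 1010[1]_   read 1 → write 0, move -1, go to p1
p1 | 101[0]0_   read 0 → write _, move -1, go to p0
p0 | 10[1]_0_   read 1 → write 1, move +1, go to p0
p0 | 101[_]0_   read _ → write 0, move +1, go to p1
p1 | 1010[0]_   read 0 → write _, move -1, go to p0
p0 | 101[0]__   read 0 → write 0, move +1, go to p1
p1 | 1010[_]_   read _ → write 1, move +1, go to p2
p2 | 10101[_]   read _ → write _, move -1, go to p1
p1 | 1010[1]_   read 1 → write 0, move -1, go to p1
p1 | 101[0]0_
After 19 steps: state p1, head at 3, tape 10100.

state p1, head at 3, tape 10100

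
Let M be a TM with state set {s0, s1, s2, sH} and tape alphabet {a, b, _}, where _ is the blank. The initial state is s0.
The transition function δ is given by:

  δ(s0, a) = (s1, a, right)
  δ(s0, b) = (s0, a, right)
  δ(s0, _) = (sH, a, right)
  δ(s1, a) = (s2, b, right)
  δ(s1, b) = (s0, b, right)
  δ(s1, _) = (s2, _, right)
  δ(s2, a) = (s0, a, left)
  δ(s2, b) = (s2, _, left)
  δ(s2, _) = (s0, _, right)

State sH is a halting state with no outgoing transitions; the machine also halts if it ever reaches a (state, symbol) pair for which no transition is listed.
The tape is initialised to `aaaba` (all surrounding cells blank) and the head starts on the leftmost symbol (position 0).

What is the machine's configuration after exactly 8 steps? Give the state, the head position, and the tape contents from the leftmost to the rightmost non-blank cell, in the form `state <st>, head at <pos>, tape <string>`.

state=s0 head=0 tape=[a]aaba__   (s0,a)→(s1,a,right)
state=s1 head=1 tape=a[a]aba__   (s1,a)→(s2,b,right)
state=s2 head=2 tape=ab[a]ba__   (s2,a)→(s0,a,left)
state=s0 head=1 tape=a[b]aba__   (s0,b)→(s0,a,right)
state=s0 head=2 tape=aa[a]ba__   (s0,a)→(s1,a,right)
state=s1 head=3 tape=aaa[b]a__   (s1,b)→(s0,b,right)
state=s0 head=4 tape=aaab[a]__   (s0,a)→(s1,a,right)
state=s1 head=5 tape=aaaba[_]_   (s1,_)→(s2,_,right)
state=s2 head=6 tape=aaaba_[_]
After 8 steps: state s2, head at 6, tape aaaba.

state s2, head at 6, tape aaaba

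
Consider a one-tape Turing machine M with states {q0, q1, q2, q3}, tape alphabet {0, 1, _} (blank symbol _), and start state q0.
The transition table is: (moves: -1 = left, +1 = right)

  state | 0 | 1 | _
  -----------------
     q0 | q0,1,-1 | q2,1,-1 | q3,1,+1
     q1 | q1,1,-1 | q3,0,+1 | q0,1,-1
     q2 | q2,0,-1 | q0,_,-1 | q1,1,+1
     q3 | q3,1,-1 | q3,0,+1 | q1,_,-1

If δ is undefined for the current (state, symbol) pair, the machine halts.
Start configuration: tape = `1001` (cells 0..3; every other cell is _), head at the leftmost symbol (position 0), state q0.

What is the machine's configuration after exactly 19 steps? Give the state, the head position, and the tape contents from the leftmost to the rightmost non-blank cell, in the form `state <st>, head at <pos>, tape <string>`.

state q3, head at -3, tape 01_11111

state=q0 head=0 tape=____[1]001   (q0,1)→(q2,1,-1)
state=q2 head=-1 tape=___[_]1001   (q2,_)→(q1,1,+1)
state=q1 head=0 tape=___1[1]001   (q1,1)→(q3,0,+1)
state=q3 head=1 tape=___10[0]01   (q3,0)→(q3,1,-1)
state=q3 head=0 tape=___1[0]101   (q3,0)→(q3,1,-1)
state=q3 head=-1 tape=___[1]1101   (q3,1)→(q3,0,+1)
state=q3 head=0 tape=___0[1]101   (q3,1)→(q3,0,+1)
state=q3 head=1 tape=___00[1]01   (q3,1)→(q3,0,+1)
state=q3 head=2 tape=___000[0]1   (q3,0)→(q3,1,-1)
state=q3 head=1 tape=___00[0]11   (q3,0)→(q3,1,-1)
state=q3 head=0 tape=___0[0]111   (q3,0)→(q3,1,-1)
state=q3 head=-1 tape=___[0]1111   (q3,0)→(q3,1,-1)
state=q3 head=-2 tape=__[_]11111   (q3,_)→(q1,_,-1)
state=q1 head=-3 tape=_[_]_11111   (q1,_)→(q0,1,-1)
state=q0 head=-4 tape=[_]1_11111   (q0,_)→(q3,1,+1)
state=q3 head=-3 tape=1[1]_11111   (q3,1)→(q3,0,+1)
state=q3 head=-2 tape=10[_]11111   (q3,_)→(q1,_,-1)
state=q1 head=-3 tape=1[0]_11111   (q1,0)→(q1,1,-1)
state=q1 head=-4 tape=[1]1_11111   (q1,1)→(q3,0,+1)
state=q3 head=-3 tape=0[1]_11111
After 19 steps: state q3, head at -3, tape 01_11111.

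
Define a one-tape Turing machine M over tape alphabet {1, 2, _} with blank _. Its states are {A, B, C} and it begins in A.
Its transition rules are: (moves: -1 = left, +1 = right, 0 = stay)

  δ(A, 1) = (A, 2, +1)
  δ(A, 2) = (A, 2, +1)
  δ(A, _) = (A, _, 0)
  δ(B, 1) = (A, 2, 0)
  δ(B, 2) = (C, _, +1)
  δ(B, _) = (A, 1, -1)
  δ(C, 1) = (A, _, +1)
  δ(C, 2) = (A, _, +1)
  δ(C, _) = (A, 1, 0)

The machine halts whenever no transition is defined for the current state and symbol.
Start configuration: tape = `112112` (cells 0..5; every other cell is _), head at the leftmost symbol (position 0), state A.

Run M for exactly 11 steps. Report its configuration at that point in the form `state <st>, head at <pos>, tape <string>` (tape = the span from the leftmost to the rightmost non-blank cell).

state A, head at 6, tape 222222

state=A head=0 tape=[1]12112_   (A,1)→(A,2,+1)
state=A head=1 tape=2[1]2112_   (A,1)→(A,2,+1)
state=A head=2 tape=22[2]112_   (A,2)→(A,2,+1)
state=A head=3 tape=222[1]12_   (A,1)→(A,2,+1)
state=A head=4 tape=2222[1]2_   (A,1)→(A,2,+1)
state=A head=5 tape=22222[2]_   (A,2)→(A,2,+1)
state=A head=6 tape=222222[_]   (A,_)→(A,_,0)
state=A head=6 tape=222222[_]   (A,_)→(A,_,0)
state=A head=6 tape=222222[_]   (A,_)→(A,_,0)
state=A head=6 tape=222222[_]   (A,_)→(A,_,0)
state=A head=6 tape=222222[_]   (A,_)→(A,_,0)
state=A head=6 tape=222222[_]
After 11 steps: state A, head at 6, tape 222222.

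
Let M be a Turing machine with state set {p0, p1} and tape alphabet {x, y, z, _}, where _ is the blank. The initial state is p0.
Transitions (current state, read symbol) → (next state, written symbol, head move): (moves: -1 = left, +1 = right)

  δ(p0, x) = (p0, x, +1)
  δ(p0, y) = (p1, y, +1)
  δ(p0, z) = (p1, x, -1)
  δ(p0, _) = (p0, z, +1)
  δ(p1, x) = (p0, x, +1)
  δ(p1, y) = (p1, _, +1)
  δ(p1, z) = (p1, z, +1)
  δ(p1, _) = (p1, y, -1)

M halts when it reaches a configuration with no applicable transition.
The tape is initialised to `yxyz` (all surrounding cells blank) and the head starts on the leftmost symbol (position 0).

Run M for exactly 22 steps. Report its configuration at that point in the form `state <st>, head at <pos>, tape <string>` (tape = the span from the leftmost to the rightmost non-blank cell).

state p1, head at 4, tape yxyz_yyy

state=p0 head=0 tape=[y]xyz____   (p0,y)→(p1,y,+1)
state=p1 head=1 tape=y[x]yz____   (p1,x)→(p0,x,+1)
state=p0 head=2 tape=yx[y]z____   (p0,y)→(p1,y,+1)
state=p1 head=3 tape=yxy[z]____   (p1,z)→(p1,z,+1)
state=p1 head=4 tape=yxyz[_]___   (p1,_)→(p1,y,-1)
state=p1 head=3 tape=yxy[z]y___   (p1,z)→(p1,z,+1)
state=p1 head=4 tape=yxyz[y]___   (p1,y)→(p1,_,+1)
state=p1 head=5 tape=yxyz_[_]__   (p1,_)→(p1,y,-1)
state=p1 head=4 tape=yxyz[_]y__   (p1,_)→(p1,y,-1)
state=p1 head=3 tape=yxy[z]yy__   (p1,z)→(p1,z,+1)
state=p1 head=4 tape=yxyz[y]y__   (p1,y)→(p1,_,+1)
state=p1 head=5 tape=yxyz_[y]__   (p1,y)→(p1,_,+1)
state=p1 head=6 tape=yxyz__[_]_   (p1,_)→(p1,y,-1)
state=p1 head=5 tape=yxyz_[_]y_   (p1,_)→(p1,y,-1)
state=p1 head=4 tape=yxyz[_]yy_   (p1,_)→(p1,y,-1)
state=p1 head=3 tape=yxy[z]yyy_   (p1,z)→(p1,z,+1)
state=p1 head=4 tape=yxyz[y]yy_   (p1,y)→(p1,_,+1)
state=p1 head=5 tape=yxyz_[y]y_   (p1,y)→(p1,_,+1)
state=p1 head=6 tape=yxyz__[y]_   (p1,y)→(p1,_,+1)
state=p1 head=7 tape=yxyz___[_]   (p1,_)→(p1,y,-1)
state=p1 head=6 tape=yxyz__[_]y   (p1,_)→(p1,y,-1)
state=p1 head=5 tape=yxyz_[_]yy   (p1,_)→(p1,y,-1)
state=p1 head=4 tape=yxyz[_]yyy
After 22 steps: state p1, head at 4, tape yxyz_yyy.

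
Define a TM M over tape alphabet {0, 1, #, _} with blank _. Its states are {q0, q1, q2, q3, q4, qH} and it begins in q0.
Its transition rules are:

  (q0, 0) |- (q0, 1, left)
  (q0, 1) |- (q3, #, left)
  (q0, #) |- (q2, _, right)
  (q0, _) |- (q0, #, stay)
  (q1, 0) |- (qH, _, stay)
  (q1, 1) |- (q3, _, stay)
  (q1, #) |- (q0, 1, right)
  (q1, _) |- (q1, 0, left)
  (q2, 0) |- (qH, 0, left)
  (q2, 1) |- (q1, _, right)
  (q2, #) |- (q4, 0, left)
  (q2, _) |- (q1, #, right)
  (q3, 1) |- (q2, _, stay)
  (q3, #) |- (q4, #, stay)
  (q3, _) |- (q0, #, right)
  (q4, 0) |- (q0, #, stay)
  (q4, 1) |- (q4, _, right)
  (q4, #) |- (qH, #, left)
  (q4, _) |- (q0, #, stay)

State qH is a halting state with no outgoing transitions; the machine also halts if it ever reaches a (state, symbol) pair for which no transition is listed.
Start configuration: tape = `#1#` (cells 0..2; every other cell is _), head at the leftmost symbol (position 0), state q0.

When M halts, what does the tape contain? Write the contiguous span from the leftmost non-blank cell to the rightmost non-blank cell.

###10

state=q0 head=0 tape=[#]1#____   (q0,#)→(q2,_,right)
state=q2 head=1 tape=_[1]#____   (q2,1)→(q1,_,right)
state=q1 head=2 tape=__[#]____   (q1,#)→(q0,1,right)
state=q0 head=3 tape=__1[_]___   (q0,_)→(q0,#,stay)
state=q0 head=3 tape=__1[#]___   (q0,#)→(q2,_,right)
state=q2 head=4 tape=__1_[_]__   (q2,_)→(q1,#,right)
state=q1 head=5 tape=__1_#[_]_   (q1,_)→(q1,0,left)
state=q1 head=4 tape=__1_[#]0_   (q1,#)→(q0,1,right)
state=q0 head=5 tape=__1_1[0]_   (q0,0)→(q0,1,left)
state=q0 head=4 tape=__1_[1]1_   (q0,1)→(q3,#,left)
state=q3 head=3 tape=__1[_]#1_   (q3,_)→(q0,#,right)
state=q0 head=4 tape=__1#[#]1_   (q0,#)→(q2,_,right)
state=q2 head=5 tape=__1#_[1]_   (q2,1)→(q1,_,right)
state=q1 head=6 tape=__1#__[_]   (q1,_)→(q1,0,left)
state=q1 head=5 tape=__1#_[_]0   (q1,_)→(q1,0,left)
state=q1 head=4 tape=__1#[_]00   (q1,_)→(q1,0,left)
state=q1 head=3 tape=__1[#]000   (q1,#)→(q0,1,right)
state=q0 head=4 tape=__11[0]00   (q0,0)→(q0,1,left)
state=q0 head=3 tape=__1[1]100   (q0,1)→(q3,#,left)
state=q3 head=2 tape=__[1]#100   (q3,1)→(q2,_,stay)
state=q2 head=2 tape=__[_]#100   (q2,_)→(q1,#,right)
state=q1 head=3 tape=__#[#]100   (q1,#)→(q0,1,right)
state=q0 head=4 tape=__#1[1]00   (q0,1)→(q3,#,left)
state=q3 head=3 tape=__#[1]#00   (q3,1)→(q2,_,stay)
state=q2 head=3 tape=__#[_]#00   (q2,_)→(q1,#,right)
state=q1 head=4 tape=__##[#]00   (q1,#)→(q0,1,right)
state=q0 head=5 tape=__##1[0]0   (q0,0)→(q0,1,left)
state=q0 head=4 tape=__##[1]10   (q0,1)→(q3,#,left)
state=q3 head=3 tape=__#[#]#10   (q3,#)→(q4,#,stay)
state=q4 head=3 tape=__#[#]#10   (q4,#)→(qH,#,left)
state=qH head=2 tape=__[#]##10
The non-blank tape span at halt is ###10.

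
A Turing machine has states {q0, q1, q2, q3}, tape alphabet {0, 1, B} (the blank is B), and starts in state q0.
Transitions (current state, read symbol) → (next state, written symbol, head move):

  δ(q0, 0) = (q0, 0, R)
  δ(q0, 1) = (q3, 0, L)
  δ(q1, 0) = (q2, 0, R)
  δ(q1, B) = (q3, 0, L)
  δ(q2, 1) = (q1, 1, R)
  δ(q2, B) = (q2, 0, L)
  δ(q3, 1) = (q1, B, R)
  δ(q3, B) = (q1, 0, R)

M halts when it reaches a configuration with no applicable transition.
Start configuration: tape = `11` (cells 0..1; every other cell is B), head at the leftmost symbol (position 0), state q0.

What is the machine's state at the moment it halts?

q2

q0 | B[1]1BB   read 1 → write 0, move L, go to q3
q3 | [B]01BB   read B → write 0, move R, go to q1
q1 | 0[0]1BB   read 0 → write 0, move R, go to q2
q2 | 00[1]BB   read 1 → write 1, move R, go to q1
q1 | 001[B]B   read B → write 0, move L, go to q3
q3 | 00[1]0B   read 1 → write B, move R, go to q1
q1 | 00B[0]B   read 0 → write 0, move R, go to q2
q2 | 00B0[B]   read B → write 0, move L, go to q2
q2 | 00B[0]0
No transition is defined for (q2, 0); M halts in state q2.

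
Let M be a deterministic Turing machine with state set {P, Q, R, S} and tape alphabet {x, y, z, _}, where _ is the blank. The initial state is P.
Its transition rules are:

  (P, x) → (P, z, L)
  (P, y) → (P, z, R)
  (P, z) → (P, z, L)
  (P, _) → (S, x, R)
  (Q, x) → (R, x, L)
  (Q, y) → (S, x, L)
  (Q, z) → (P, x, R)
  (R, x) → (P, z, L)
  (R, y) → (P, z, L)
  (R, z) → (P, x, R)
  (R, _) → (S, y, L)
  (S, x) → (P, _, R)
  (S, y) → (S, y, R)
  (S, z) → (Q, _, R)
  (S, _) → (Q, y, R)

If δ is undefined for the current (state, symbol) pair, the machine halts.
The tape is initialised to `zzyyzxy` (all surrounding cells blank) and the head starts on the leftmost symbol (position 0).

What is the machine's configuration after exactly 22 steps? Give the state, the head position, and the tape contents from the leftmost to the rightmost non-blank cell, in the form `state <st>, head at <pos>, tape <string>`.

state Q, head at 4, tape xxxx_zxy

P | _[z]zyyzxy   read z → write z, move L, go to P
P | [_]zzyyzxy   read _ → write x, move R, go to S
S | x[z]zyyzxy   read z → write _, move R, go to Q
Q | x_[z]yyzxy   read z → write x, move R, go to P
P | x_x[y]yzxy   read y → write z, move R, go to P
P | x_xz[y]zxy   read y → write z, move R, go to P
P | x_xzz[z]xy   read z → write z, move L, go to P
P | x_xz[z]zxy   read z → write z, move L, go to P
P | x_x[z]zzxy   read z → write z, move L, go to P
P | x_[x]zzzxy   read x → write z, move L, go to P
P | x[_]zzzzxy   read _ → write x, move R, go to S
S | xx[z]zzzxy   read z → write _, move R, go to Q
Q | xx_[z]zzxy   read z → write x, move R, go to P
P | xx_x[z]zxy   read z → write z, move L, go to P
P | xx_[x]zzxy   read x → write z, move L, go to P
P | xx[_]zzzxy   read _ → write x, move R, go to S
S | xxx[z]zzxy   read z → write _, move R, go to Q
Q | xxx_[z]zxy   read z → write x, move R, go to P
P | xxx_x[z]xy   read z → write z, move L, go to P
P | xxx_[x]zxy   read x → write z, move L, go to P
P | xxx[_]zzxy   read _ → write x, move R, go to S
S | xxxx[z]zxy   read z → write _, move R, go to Q
Q | xxxx_[z]xy
After 22 steps: state Q, head at 4, tape xxxx_zxy.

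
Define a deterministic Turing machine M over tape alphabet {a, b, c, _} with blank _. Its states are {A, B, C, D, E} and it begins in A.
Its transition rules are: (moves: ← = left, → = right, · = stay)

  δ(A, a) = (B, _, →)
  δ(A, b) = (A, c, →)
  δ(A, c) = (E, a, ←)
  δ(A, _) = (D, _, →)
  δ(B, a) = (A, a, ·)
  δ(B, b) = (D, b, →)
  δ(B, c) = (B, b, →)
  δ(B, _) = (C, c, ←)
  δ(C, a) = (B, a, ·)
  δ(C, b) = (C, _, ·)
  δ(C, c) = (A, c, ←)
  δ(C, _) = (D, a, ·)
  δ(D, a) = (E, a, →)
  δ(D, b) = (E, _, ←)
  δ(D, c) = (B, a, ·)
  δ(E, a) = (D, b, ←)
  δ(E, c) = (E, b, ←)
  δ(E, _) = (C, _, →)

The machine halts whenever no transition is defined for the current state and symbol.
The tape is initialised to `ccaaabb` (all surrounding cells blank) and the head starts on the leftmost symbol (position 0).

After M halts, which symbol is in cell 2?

_

A | _[c]caaabb   read c → write a, move ←, go to E
E | [_]acaaabb   read _ → write _, move →, go to C
C | _[a]caaabb   read a → write a, move ·, go to B
B | _[a]caaabb   read a → write a, move ·, go to A
A | _[a]caaabb   read a → write _, move →, go to B
B | __[c]aaabb   read c → write b, move →, go to B
B | __b[a]aabb   read a → write a, move ·, go to A
A | __b[a]aabb   read a → write _, move →, go to B
B | __b_[a]abb   read a → write a, move ·, go to A
A | __b_[a]abb   read a → write _, move →, go to B
B | __b__[a]bb   read a → write a, move ·, go to A
A | __b__[a]bb   read a → write _, move →, go to B
B | __b___[b]b   read b → write b, move →, go to D
D | __b___b[b]   read b → write _, move ←, go to E
E | __b___[b]_
Cell 2 holds _ when M halts.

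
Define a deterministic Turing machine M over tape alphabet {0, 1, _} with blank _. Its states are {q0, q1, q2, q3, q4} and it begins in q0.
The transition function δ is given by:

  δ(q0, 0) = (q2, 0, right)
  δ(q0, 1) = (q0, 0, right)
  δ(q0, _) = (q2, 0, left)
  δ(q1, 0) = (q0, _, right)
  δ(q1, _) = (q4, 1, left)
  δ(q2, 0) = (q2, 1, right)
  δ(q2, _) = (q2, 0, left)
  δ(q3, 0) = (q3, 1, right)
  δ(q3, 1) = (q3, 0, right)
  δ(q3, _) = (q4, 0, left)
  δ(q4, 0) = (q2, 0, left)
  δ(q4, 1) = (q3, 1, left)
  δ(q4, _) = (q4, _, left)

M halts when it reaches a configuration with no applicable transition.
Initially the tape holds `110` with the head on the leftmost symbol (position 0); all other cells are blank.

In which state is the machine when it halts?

q2

state=q0 head=0 tape=[1]10__   (q0,1)→(q0,0,right)
state=q0 head=1 tape=0[1]0__   (q0,1)→(q0,0,right)
state=q0 head=2 tape=00[0]__   (q0,0)→(q2,0,right)
state=q2 head=3 tape=000[_]_   (q2,_)→(q2,0,left)
state=q2 head=2 tape=00[0]0_   (q2,0)→(q2,1,right)
state=q2 head=3 tape=001[0]_   (q2,0)→(q2,1,right)
state=q2 head=4 tape=0011[_]   (q2,_)→(q2,0,left)
state=q2 head=3 tape=001[1]0
No transition is defined for (q2, 1); M halts in state q2.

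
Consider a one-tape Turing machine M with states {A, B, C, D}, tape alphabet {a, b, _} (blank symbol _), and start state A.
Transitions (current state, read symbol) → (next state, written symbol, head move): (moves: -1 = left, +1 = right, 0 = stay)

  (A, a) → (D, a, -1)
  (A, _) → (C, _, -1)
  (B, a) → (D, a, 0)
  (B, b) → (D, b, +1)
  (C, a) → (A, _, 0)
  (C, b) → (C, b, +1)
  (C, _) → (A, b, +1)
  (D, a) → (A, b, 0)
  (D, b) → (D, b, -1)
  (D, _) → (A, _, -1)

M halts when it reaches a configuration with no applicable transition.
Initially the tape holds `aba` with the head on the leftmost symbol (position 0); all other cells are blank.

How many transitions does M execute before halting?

state=A head=0 tape=______[a]ba   (A,a)→(D,a,-1)
state=D head=-1 tape=_____[_]aba   (D,_)→(A,_,-1)
state=A head=-2 tape=____[_]_aba   (A,_)→(C,_,-1)
state=C head=-3 tape=___[_]__aba   (C,_)→(A,b,+1)
state=A head=-2 tape=___b[_]_aba   (A,_)→(C,_,-1)
state=C head=-3 tape=___[b]__aba   (C,b)→(C,b,+1)
state=C head=-2 tape=___b[_]_aba   (C,_)→(A,b,+1)
state=A head=-1 tape=___bb[_]aba   (A,_)→(C,_,-1)
state=C head=-2 tape=___b[b]_aba   (C,b)→(C,b,+1)
state=C head=-1 tape=___bb[_]aba   (C,_)→(A,b,+1)
state=A head=0 tape=___bbb[a]ba   (A,a)→(D,a,-1)
state=D head=-1 tape=___bb[b]aba   (D,b)→(D,b,-1)
state=D head=-2 tape=___b[b]baba   (D,b)→(D,b,-1)
state=D head=-3 tape=___[b]bbaba   (D,b)→(D,b,-1)
state=D head=-4 tape=__[_]bbbaba   (D,_)→(A,_,-1)
state=A head=-5 tape=_[_]_bbbaba   (A,_)→(C,_,-1)
state=C head=-6 tape=[_]__bbbaba   (C,_)→(A,b,+1)
state=A head=-5 tape=b[_]_bbbaba   (A,_)→(C,_,-1)
state=C head=-6 tape=[b]__bbbaba   (C,b)→(C,b,+1)
state=C head=-5 tape=b[_]_bbbaba   (C,_)→(A,b,+1)
state=A head=-4 tape=bb[_]bbbaba   (A,_)→(C,_,-1)
state=C head=-5 tape=b[b]_bbbaba   (C,b)→(C,b,+1)
state=C head=-4 tape=bb[_]bbbaba   (C,_)→(A,b,+1)
state=A head=-3 tape=bbb[b]bbaba
M halts after 23 transitions.

23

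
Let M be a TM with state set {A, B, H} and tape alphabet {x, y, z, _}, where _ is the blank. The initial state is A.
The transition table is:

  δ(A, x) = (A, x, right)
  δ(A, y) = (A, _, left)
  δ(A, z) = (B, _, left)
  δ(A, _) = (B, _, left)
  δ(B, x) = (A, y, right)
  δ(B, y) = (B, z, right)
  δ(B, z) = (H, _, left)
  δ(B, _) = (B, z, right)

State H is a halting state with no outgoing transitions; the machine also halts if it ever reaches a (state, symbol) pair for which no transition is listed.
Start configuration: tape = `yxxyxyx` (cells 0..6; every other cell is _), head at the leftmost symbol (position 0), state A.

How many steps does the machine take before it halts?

19

A | __[y]xxyxyx   read y → write _, move left, go to A
A | _[_]_xxyxyx   read _ → write _, move left, go to B
B | [_]__xxyxyx   read _ → write z, move right, go to B
B | z[_]_xxyxyx   read _ → write z, move right, go to B
B | zz[_]xxyxyx   read _ → write z, move right, go to B
B | zzz[x]xyxyx   read x → write y, move right, go to A
A | zzzy[x]yxyx   read x → write x, move right, go to A
A | zzzyx[y]xyx   read y → write _, move left, go to A
A | zzzy[x]_xyx   read x → write x, move right, go to A
A | zzzyx[_]xyx   read _ → write _, move left, go to B
B | zzzy[x]_xyx   read x → write y, move right, go to A
A | zzzyy[_]xyx   read _ → write _, move left, go to B
B | zzzy[y]_xyx   read y → write z, move right, go to B
B | zzzyz[_]xyx   read _ → write z, move right, go to B
B | zzzyzz[x]yx   read x → write y, move right, go to A
A | zzzyzzy[y]x   read y → write _, move left, go to A
A | zzzyzz[y]_x   read y → write _, move left, go to A
A | zzzyz[z]__x   read z → write _, move left, go to B
B | zzzy[z]___x   read z → write _, move left, go to H
H | zzz[y]____x
M halts after 19 transitions.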